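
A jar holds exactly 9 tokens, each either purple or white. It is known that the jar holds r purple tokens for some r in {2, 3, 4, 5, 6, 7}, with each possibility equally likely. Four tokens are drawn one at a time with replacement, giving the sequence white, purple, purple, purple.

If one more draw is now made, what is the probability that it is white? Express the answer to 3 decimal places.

0.388

For each hypothesis, P(data | H) works out to: P(data | r = 2) = (7/9)(2/9)(2/9)(2/9) = 0.0085353; P(data | r = 3) = (6/9)(3/9)(3/9)(3/9) = 0.024691; P(data | r = 4) = (5/9)(4/9)(4/9)(4/9) = 0.048773; P(data | r = 5) = (4/9)(5/9)(5/9)(5/9) = 0.076208; P(data | r = 6) = (3/9)(6/9)(6/9)(6/9) = 0.098765; P(data | r = 7) = (2/9)(7/9)(7/9)(7/9) = 0.10456.
Weighting by the prior gives 1/6 · 0.0085353 = 0.0014225, 1/6 · 0.024691 = 0.0041152, 1/6 · 0.048773 = 0.0081288, 1/6 · 0.076208 = 0.012701, 1/6 · 0.098765 = 0.016461, 1/6 · 0.10456 = 0.017426; summing to 0.060255.
Dividing through by the total gives posterior P(r = 2 | data) = 0.023609, P(r = 3 | data) = 0.068297, P(r = 4 | data) = 0.13491, P(r = 5 | data) = 0.21079, P(r = 6 | data) = 0.27319, P(r = 7 | data) = 0.28921.
The predictive probability is P(white next | data) = (7/9)(0.023609) + (2/3)(0.068297) + (5/9)(0.13491) + (4/9)(0.21079) + (1/3)(0.27319) + (2/9)(0.28921) = 0.38786.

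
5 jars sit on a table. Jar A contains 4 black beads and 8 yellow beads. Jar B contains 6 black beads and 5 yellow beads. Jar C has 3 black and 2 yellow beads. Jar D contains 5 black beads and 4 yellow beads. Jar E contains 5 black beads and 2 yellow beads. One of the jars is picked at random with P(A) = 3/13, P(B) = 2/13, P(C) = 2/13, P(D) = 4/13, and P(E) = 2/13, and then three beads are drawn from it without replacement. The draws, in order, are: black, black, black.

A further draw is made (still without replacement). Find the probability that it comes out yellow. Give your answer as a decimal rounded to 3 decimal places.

For each hypothesis, P(data | H) works out to: P(data | jar A) = (4/12)(3/11)(2/10) = 0.018182; P(data | jar B) = (6/11)(5/10)(4/9) = 0.12121; P(data | jar C) = (3/5)(2/4)(1/3) = 0.1; P(data | jar D) = (5/9)(4/8)(3/7) = 0.11905; P(data | jar E) = (5/7)(4/6)(3/5) = 0.28571.
Weighting by the prior gives 3/13 · 0.018182 = 0.0041958, 2/13 · 0.12121 = 0.018648, 2/13 · 0.1 = 0.015385, 4/13 · 0.11905 = 0.03663, 2/13 · 0.28571 = 0.043956; summing to 0.11881.
Normalising, the posterior is P(jar A | data) = 0.035314, P(jar B | data) = 0.15695, P(jar C | data) = 0.12948, P(jar D | data) = 0.3083, P(jar E | data) = 0.36996.
Averaging over the posterior, P(yellow next | data) = (8/9)(0.035314) + (5/8)(0.15695) + (1)(0.12948) + (2/3)(0.3083) + (1/2)(0.36996) = 0.64948.

0.649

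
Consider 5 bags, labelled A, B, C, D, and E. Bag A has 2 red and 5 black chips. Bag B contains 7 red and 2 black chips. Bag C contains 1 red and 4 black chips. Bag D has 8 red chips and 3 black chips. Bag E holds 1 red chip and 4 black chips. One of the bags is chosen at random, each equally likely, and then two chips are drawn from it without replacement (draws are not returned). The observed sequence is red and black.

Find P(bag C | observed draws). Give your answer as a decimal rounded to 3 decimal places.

0.190

For each hypothesis, P(data | H) works out to: P(data | bag A) = (2/7)(5/6) = 0.2381; P(data | bag B) = (7/9)(2/8) = 0.19444; P(data | bag C) = (1/5)(4/4) = 0.2; P(data | bag D) = (8/11)(3/10) = 0.21818; P(data | bag E) = (1/5)(4/4) = 0.2.
Multiplying each by its prior: 1/5 · 0.2381 = 0.047619, 1/5 · 0.19444 = 0.038889, 1/5 · 0.2 = 0.04, 1/5 · 0.21818 = 0.043636, 1/5 · 0.2 = 0.04; these sum to 0.21014.
By Bayes' rule, P(bag C | data) = (0.04) / (0.21014) = 0.19035.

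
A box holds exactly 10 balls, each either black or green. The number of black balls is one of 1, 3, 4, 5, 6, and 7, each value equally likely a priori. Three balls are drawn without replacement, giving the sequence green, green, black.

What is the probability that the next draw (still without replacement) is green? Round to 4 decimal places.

For each hypothesis, P(data | H) works out to: P(data | r = 1) = (9/10)(8/9)(1/8) = 0.1; P(data | r = 3) = (7/10)(6/9)(3/8) = 0.175; P(data | r = 4) = (6/10)(5/9)(4/8) = 0.16667; P(data | r = 5) = (5/10)(4/9)(5/8) = 0.13889; P(data | r = 6) = (4/10)(3/9)(6/8) = 0.1; P(data | r = 7) = (3/10)(2/9)(7/8) = 0.058333.
The prior-weighted likelihoods are 1/6 · 0.1 = 0.016667, 1/6 · 0.175 = 0.029167, 1/6 · 0.16667 = 0.027778, 1/6 · 0.13889 = 0.023148, 1/6 · 0.1 = 0.016667, 1/6 · 0.058333 = 0.0097222; summing to 0.12315.
Normalising, the posterior is P(r = 1 | data) = 0.13534, P(r = 3 | data) = 0.23684, P(r = 4 | data) = 0.22556, P(r = 5 | data) = 0.18797, P(r = 6 | data) = 0.13534, P(r = 7 | data) = 0.078947.
The predictive probability is P(green next | data) = (1)(0.13534) + (5/7)(0.23684) + (4/7)(0.22556) + (3/7)(0.18797) + (2/7)(0.13534) + (1/7)(0.078947) = 0.56391.

0.5639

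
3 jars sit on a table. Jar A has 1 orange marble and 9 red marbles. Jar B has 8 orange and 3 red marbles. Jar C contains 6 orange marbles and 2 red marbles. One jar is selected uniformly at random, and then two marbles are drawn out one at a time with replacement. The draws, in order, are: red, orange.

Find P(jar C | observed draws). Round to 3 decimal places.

Under each hypothesis, the probability of the observed sequence is: P(data | jar A) = (9/10)(1/10) = 0.09; P(data | jar B) = (3/11)(8/11) = 0.19835; P(data | jar C) = (2/8)(6/8) = 0.1875.
Weighting by the prior gives 1/3 · 0.09 = 0.03, 1/3 · 0.19835 = 0.066116, 1/3 · 0.1875 = 0.0625; with total 0.15862.
Therefore the posterior P(jar C | data) = (0.0625) / (0.15862) = 0.39403.

0.394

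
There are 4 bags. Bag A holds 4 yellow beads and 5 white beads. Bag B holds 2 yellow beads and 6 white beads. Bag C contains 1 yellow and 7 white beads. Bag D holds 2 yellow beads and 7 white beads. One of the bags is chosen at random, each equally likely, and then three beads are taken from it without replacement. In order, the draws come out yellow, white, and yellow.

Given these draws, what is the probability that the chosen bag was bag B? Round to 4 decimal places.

0.1957

For each hypothesis, P(data | H) works out to: P(data | bag A) = (4/9)(5/8)(3/7) = 5/42; P(data | bag B) = (2/8)(6/7)(1/6) = 1/28; P(data | bag C) = (1/8)(7/7)(0/6) = 0; P(data | bag D) = (2/9)(7/8)(1/7) = 1/36.
Multiplying each by its prior: 1/4 · 5/42 = 5/168, 1/4 · 1/28 = 1/112, 1/4 · 0 = 0, 1/4 · 1/36 = 1/144; summing to 23/504.
By Bayes' rule, P(bag B | data) = (1/112) / (23/504) = 9/46.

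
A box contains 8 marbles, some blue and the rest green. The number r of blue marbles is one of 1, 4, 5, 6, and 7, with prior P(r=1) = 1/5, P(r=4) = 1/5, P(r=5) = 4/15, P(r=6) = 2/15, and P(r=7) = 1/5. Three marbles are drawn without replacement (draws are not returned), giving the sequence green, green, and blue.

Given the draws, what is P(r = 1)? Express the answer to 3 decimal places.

Compute the likelihood of the observed sequence for each case: P(data | r = 1) = (7/8)(6/7)(1/6) = 1/8; P(data | r = 4) = (4/8)(3/7)(4/6) = 1/7; P(data | r = 5) = (3/8)(2/7)(5/6) = 5/56; P(data | r = 6) = (2/8)(1/7)(6/6) = 1/28; P(data | r = 7) = (1/8)(0/7) = 0.
The prior-weighted likelihoods are 1/5 · 1/8 = 1/40, 1/5 · 1/7 = 1/35, 4/15 · 5/56 = 1/42, 2/15 · 1/28 = 1/210, 1/5 · 0 = 0; with total 23/280.
Therefore the posterior P(r = 1 | data) = (1/40) / (23/280) = 7/23.

0.304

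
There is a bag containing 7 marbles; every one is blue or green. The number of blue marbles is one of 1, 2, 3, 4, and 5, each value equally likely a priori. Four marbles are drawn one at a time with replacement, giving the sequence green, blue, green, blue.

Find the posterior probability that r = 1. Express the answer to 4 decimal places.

0.0687

Under each hypothesis, the probability of the observed sequence is: P(data | r = 1) = (6/7)(1/7)(6/7)(1/7) = 0.014994; P(data | r = 2) = (5/7)(2/7)(5/7)(2/7) = 0.041649; P(data | r = 3) = (4/7)(3/7)(4/7)(3/7) = 0.059975; P(data | r = 4) = (3/7)(4/7)(3/7)(4/7) = 0.059975; P(data | r = 5) = (2/7)(5/7)(2/7)(5/7) = 0.041649.
Multiplying each by its prior: 1/5 · 0.014994 = 0.0029988, 1/5 · 0.041649 = 0.0083299, 1/5 · 0.059975 = 0.011995, 1/5 · 0.059975 = 0.011995, 1/5 · 0.041649 = 0.0083299; summing to 0.043648.
Hence P(r = 1 | data) = (0.0029988) / (0.043648) = 0.068702.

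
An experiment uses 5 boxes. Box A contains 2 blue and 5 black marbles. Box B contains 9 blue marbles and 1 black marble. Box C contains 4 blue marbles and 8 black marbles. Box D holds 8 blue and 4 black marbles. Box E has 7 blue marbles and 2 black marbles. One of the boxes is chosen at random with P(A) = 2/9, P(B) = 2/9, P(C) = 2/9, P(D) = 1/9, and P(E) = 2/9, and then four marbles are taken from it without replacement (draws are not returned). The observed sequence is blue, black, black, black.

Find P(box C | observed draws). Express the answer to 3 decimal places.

For each hypothesis, P(data | H) works out to: P(data | box A) = (2/7)(5/6)(4/5)(3/4) = 0.14286; P(data | box B) = (9/10)(1/9)(0/8) = 0; P(data | box C) = (4/12)(8/11)(7/10)(6/9) = 0.11313; P(data | box D) = (8/12)(4/11)(3/10)(2/9) = 0.016162; P(data | box E) = (7/9)(2/8)(1/7)(0/6) = 0.
Weighting by the prior gives 2/9 · 0.14286 = 0.031746, 2/9 · 0 = 0, 2/9 · 0.11313 = 0.02514, 1/9 · 0.016162 = 0.0017957, 2/9 · 0 = 0; these sum to 0.058682.
By Bayes' rule, P(box C | data) = (0.02514) / (0.058682) = 0.42842.

0.428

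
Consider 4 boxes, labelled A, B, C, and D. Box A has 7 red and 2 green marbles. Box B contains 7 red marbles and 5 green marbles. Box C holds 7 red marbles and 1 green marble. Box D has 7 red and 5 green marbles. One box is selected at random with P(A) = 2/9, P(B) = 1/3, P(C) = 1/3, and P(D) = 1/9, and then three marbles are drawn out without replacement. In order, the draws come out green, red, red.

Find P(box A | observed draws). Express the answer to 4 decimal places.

0.2479

Under each hypothesis, the probability of the observed sequence is: P(data | box A) = (2/9)(7/8)(6/7) = 0.16667; P(data | box B) = (5/12)(7/11)(6/10) = 0.15909; P(data | box C) = (1/8)(7/7)(6/6) = 0.125; P(data | box D) = (5/12)(7/11)(6/10) = 0.15909.
Multiplying each by its prior: 2/9 · 0.16667 = 0.037037, 1/3 · 0.15909 = 0.05303, 1/3 · 0.125 = 0.041667, 1/9 · 0.15909 = 0.017677; summing to 0.14941.
So P(box A | data) = (0.037037) / (0.14941) = 0.24789.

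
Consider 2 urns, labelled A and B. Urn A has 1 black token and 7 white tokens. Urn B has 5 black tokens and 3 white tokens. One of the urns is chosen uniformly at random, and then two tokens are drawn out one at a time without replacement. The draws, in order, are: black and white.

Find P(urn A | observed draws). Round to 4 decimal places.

Under each hypothesis, the probability of the observed sequence is: P(data | urn A) = (1/8)(7/7) = 1/8; P(data | urn B) = (5/8)(3/7) = 15/56.
Multiplying each by its prior: 1/2 · 1/8 = 1/16, 1/2 · 15/56 = 15/112; these sum to 11/56.
By Bayes' rule, P(urn A | data) = (1/16) / (11/56) = 7/22.

0.3182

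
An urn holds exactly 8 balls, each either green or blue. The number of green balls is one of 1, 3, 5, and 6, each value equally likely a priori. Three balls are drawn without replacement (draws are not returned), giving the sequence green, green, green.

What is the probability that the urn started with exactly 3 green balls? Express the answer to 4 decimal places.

0.0323

Under each hypothesis, the probability of the observed sequence is: P(data | r = 1) = (1/8)(0/7) = 0; P(data | r = 3) = (3/8)(2/7)(1/6) = 1/56; P(data | r = 5) = (5/8)(4/7)(3/6) = 5/28; P(data | r = 6) = (6/8)(5/7)(4/6) = 5/14.
Multiplying each by its prior: 1/4 · 0 = 0, 1/4 · 1/56 = 1/224, 1/4 · 5/28 = 5/112, 1/4 · 5/14 = 5/56; with total 31/224.
Hence P(r = 3 | data) = (1/224) / (31/224) = 1/31.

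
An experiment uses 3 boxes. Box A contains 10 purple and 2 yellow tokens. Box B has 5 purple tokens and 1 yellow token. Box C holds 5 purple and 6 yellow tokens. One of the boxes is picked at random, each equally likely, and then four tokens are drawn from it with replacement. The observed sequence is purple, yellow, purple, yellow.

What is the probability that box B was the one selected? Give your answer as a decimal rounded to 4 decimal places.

Under each hypothesis, the probability of the observed sequence is: P(data | box A) = (10/12)(2/12)(10/12)(2/12) = 0.01929; P(data | box B) = (5/6)(1/6)(5/6)(1/6) = 0.01929; P(data | box C) = (5/11)(6/11)(5/11)(6/11) = 0.061471.
Multiplying each by its prior: 1/3 · 0.01929 = 0.00643, 1/3 · 0.01929 = 0.00643, 1/3 · 0.061471 = 0.02049; summing to 0.03335.
So P(box B | data) = (0.00643) / (0.03335) = 0.1928.

0.1928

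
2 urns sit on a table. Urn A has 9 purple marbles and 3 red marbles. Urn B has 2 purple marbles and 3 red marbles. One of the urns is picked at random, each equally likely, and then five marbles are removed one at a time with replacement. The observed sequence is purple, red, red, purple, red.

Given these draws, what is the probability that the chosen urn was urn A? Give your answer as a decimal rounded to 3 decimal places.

The likelihood of the observed sequence under each hypothesis: P(data | urn A) = (9/12)(3/12)(3/12)(9/12)(3/12) = 0.0087891; P(data | urn B) = (2/5)(3/5)(3/5)(2/5)(3/5) = 0.03456.
Weighting by the prior gives 1/2 · 0.0087891 = 0.0043945, 1/2 · 0.03456 = 0.01728; with total 0.021675.
So P(urn A | data) = (0.0043945) / (0.021675) = 0.20275.

0.203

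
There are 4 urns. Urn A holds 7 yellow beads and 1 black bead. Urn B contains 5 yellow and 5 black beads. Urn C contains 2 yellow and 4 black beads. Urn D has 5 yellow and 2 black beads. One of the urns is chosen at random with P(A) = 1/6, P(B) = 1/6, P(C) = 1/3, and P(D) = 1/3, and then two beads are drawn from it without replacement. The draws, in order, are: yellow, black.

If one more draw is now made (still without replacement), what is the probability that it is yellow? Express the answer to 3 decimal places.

0.551

The likelihood of the observed sequence under each hypothesis: P(data | urn A) = (7/8)(1/7) = 0.125; P(data | urn B) = (5/10)(5/9) = 0.27778; P(data | urn C) = (2/6)(4/5) = 0.26667; P(data | urn D) = (5/7)(2/6) = 0.2381.
The prior-weighted likelihoods are 1/6 · 0.125 = 0.020833, 1/6 · 0.27778 = 0.046296, 1/3 · 0.26667 = 0.088889, 1/3 · 0.2381 = 0.079365; with total 0.23538.
Normalising, the posterior is P(urn A | data) = 0.088508, P(urn B | data) = 0.19668, P(urn C | data) = 0.37763, P(urn D | data) = 0.33717.
So P(yellow next | data) = Σ P(yellow next | H) P(H | data) = (1)(0.088508) + (1/2)(0.19668) + (1/4)(0.37763) + (4/5)(0.33717) = 0.551.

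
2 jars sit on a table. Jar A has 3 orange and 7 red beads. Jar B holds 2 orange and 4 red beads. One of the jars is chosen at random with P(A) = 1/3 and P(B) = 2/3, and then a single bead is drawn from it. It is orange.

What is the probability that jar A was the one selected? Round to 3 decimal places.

0.310

Under each hypothesis, the probability of this draw is: P(data | jar A) = (3/10) = 3/10; P(data | jar B) = (2/6) = 1/3.
The prior-weighted likelihoods are 1/3 · 3/10 = 1/10, 2/3 · 1/3 = 2/9; these sum to 29/90.
By Bayes' rule, P(jar A | data) = (1/10) / (29/90) = 9/29.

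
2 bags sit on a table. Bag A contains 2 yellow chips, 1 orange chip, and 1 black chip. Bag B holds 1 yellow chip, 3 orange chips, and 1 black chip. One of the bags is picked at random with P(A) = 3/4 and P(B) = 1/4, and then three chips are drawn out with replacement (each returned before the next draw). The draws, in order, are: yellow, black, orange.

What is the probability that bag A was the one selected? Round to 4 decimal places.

Compute the likelihood of the observed sequence for each case: P(data | bag A) = (2/4)(1/4)(1/4) = 0.03125; P(data | bag B) = (1/5)(1/5)(3/5) = 0.024.
Multiplying each by its prior: 3/4 · 0.03125 = 0.023438, 1/4 · 0.024 = 0.006; with total 0.029437.
Hence P(bag A | data) = (0.023438) / (0.029437) = 0.79618.

0.7962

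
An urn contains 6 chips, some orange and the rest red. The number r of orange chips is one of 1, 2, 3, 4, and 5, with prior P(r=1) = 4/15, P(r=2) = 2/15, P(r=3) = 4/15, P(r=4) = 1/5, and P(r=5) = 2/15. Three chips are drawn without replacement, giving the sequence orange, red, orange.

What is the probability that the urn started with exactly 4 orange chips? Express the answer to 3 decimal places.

Compute the likelihood of the observed sequence for each case: P(data | r = 1) = (1/6)(5/5)(0/4) = 0; P(data | r = 2) = (2/6)(4/5)(1/4) = 1/15; P(data | r = 3) = (3/6)(3/5)(2/4) = 3/20; P(data | r = 4) = (4/6)(2/5)(3/4) = 1/5; P(data | r = 5) = (5/6)(1/5)(4/4) = 1/6.
The prior-weighted likelihoods are 4/15 · 0 = 0, 2/15 · 1/15 = 2/225, 4/15 · 3/20 = 1/25, 1/5 · 1/5 = 1/25, 2/15 · 1/6 = 1/45; summing to 1/9.
Hence P(r = 4 | data) = (1/25) / (1/9) = 9/25.

0.360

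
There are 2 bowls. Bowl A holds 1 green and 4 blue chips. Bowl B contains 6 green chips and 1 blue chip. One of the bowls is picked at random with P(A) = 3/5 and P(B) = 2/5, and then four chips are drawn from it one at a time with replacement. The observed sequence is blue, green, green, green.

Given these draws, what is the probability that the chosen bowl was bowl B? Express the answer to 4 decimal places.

Compute the likelihood of the observed sequence for each case: P(data | bowl A) = (4/5)(1/5)(1/5)(1/5) = 0.0064; P(data | bowl B) = (1/7)(6/7)(6/7)(6/7) = 0.089963.
The prior-weighted likelihoods are 3/5 · 0.0064 = 0.00384, 2/5 · 0.089963 = 0.035985; these sum to 0.039825.
Hence P(bowl B | data) = (0.035985) / (0.039825) = 0.90358.

0.9036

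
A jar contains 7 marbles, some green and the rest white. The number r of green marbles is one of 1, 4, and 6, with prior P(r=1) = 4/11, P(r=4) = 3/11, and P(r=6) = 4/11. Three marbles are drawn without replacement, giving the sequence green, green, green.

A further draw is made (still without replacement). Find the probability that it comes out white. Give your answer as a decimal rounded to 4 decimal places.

0.3152

Under each hypothesis, the probability of the observed sequence is: P(data | r = 1) = (1/7)(0/6) = 0; P(data | r = 4) = (4/7)(3/6)(2/5) = 4/35; P(data | r = 6) = (6/7)(5/6)(4/5) = 4/7.
The prior-weighted likelihoods are 4/11 · 0 = 0, 3/11 · 4/35 = 12/385, 4/11 · 4/7 = 16/77; summing to 92/385.
The posterior is then P(r = 1 | data) = 0, P(r = 4 | data) = 3/23, P(r = 6 | data) = 20/23.
So P(white next | data) = Σ P(white next | H) P(H | data) = (3/4)(3/23) + (1/4)(20/23) = 29/92.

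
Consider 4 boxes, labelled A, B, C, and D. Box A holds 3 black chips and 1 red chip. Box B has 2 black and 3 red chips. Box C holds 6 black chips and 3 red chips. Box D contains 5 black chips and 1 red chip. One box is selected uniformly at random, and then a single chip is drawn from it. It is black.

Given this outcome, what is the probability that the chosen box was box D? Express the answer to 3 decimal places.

0.314

Under each hypothesis, the probability of this draw is: P(data | box A) = (3/4) = 3/4; P(data | box B) = (2/5) = 2/5; P(data | box C) = (6/9) = 2/3; P(data | box D) = (5/6) = 5/6.
The prior-weighted likelihoods are 1/4 · 3/4 = 3/16, 1/4 · 2/5 = 1/10, 1/4 · 2/3 = 1/6, 1/4 · 5/6 = 5/24; with total 53/80.
Therefore the posterior P(box D | data) = (5/24) / (53/80) = 50/159.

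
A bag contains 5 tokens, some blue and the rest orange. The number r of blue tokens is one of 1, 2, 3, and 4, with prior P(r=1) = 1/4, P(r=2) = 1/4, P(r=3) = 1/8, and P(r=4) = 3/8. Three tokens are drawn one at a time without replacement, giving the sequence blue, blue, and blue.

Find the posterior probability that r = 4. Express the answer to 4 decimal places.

Under each hypothesis, the probability of the observed sequence is: P(data | r = 1) = (1/5)(0/4) = 0; P(data | r = 2) = (2/5)(1/4)(0/3) = 0; P(data | r = 3) = (3/5)(2/4)(1/3) = 1/10; P(data | r = 4) = (4/5)(3/4)(2/3) = 2/5.
The prior-weighted likelihoods are 1/4 · 0 = 0, 1/4 · 0 = 0, 1/8 · 1/10 = 1/80, 3/8 · 2/5 = 3/20; summing to 13/80.
By Bayes' rule, P(r = 4 | data) = (3/20) / (13/80) = 12/13.

0.9231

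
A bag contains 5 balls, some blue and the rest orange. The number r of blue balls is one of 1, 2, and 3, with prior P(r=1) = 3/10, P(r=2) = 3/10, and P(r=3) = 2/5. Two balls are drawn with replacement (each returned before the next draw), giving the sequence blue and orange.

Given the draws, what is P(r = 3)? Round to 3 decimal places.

0.444

The likelihood of the observed sequence under each hypothesis: P(data | r = 1) = (1/5)(4/5) = 4/25; P(data | r = 2) = (2/5)(3/5) = 6/25; P(data | r = 3) = (3/5)(2/5) = 6/25.
Weighting by the prior gives 3/10 · 4/25 = 6/125, 3/10 · 6/25 = 9/125, 2/5 · 6/25 = 12/125; summing to 27/125.
Hence P(r = 3 | data) = (12/125) / (27/125) = 4/9.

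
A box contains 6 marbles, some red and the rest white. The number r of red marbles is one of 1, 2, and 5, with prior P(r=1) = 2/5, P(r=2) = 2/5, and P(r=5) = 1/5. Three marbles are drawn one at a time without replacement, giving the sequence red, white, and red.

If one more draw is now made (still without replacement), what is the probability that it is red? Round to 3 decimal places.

Compute the likelihood of the observed sequence for each case: P(data | r = 1) = (1/6)(5/5)(0/4) = 0; P(data | r = 2) = (2/6)(4/5)(1/4) = 1/15; P(data | r = 5) = (5/6)(1/5)(4/4) = 1/6.
Multiplying each by its prior: 2/5 · 0 = 0, 2/5 · 1/15 = 2/75, 1/5 · 1/6 = 1/30; these sum to 3/50.
Normalising, the posterior is P(r = 1 | data) = 0, P(r = 2 | data) = 4/9, P(r = 5 | data) = 5/9.
Averaging over the posterior, P(red next | data) = (0)(4/9) + (1)(5/9) = 5/9.

0.556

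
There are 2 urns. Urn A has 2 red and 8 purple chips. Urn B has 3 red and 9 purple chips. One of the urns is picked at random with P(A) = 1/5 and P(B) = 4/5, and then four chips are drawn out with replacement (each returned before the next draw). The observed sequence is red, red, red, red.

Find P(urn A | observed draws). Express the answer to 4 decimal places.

The likelihood of the observed sequence under each hypothesis: P(data | urn A) = (2/10)(2/10)(2/10)(2/10) = 0.0016; P(data | urn B) = (3/12)(3/12)(3/12)(3/12) = 0.0039062.
Multiplying each by its prior: 1/5 · 0.0016 = 0.00032, 4/5 · 0.0039062 = 0.003125; these sum to 0.003445.
Therefore the posterior P(urn A | data) = (0.00032) / (0.003445) = 0.092888.

0.0929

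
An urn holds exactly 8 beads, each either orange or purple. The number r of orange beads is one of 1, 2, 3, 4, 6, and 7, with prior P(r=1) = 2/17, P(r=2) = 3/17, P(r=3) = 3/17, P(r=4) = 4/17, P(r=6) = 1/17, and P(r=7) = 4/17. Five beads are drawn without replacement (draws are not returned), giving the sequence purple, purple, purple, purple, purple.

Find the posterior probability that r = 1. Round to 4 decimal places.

0.6667

Compute the likelihood of the observed sequence for each case: P(data | r = 1) = (7/8)(6/7)(5/6)(4/5)(3/4) = 3/8; P(data | r = 2) = (6/8)(5/7)(4/6)(3/5)(2/4) = 3/28; P(data | r = 3) = (5/8)(4/7)(3/6)(2/5)(1/4) = 1/56; P(data | r = 4) = (4/8)(3/7)(2/6)(1/5)(0/4) = 0; P(data | r = 6) = (2/8)(1/7)(0/6) = 0; P(data | r = 7) = (1/8)(0/7) = 0.
The prior-weighted likelihoods are 2/17 · 3/8 = 3/68, 3/17 · 3/28 = 9/476, 3/17 · 1/56 = 3/952, 4/17 · 0 = 0, 1/17 · 0 = 0, 4/17 · 0 = 0; with total 9/136.
Therefore the posterior P(r = 1 | data) = (3/68) / (9/136) = 2/3.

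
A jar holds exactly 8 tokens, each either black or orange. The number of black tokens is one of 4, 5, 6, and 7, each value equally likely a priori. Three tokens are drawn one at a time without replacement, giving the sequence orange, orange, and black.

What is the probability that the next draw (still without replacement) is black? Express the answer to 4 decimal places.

The likelihood of the observed sequence under each hypothesis: P(data | r = 4) = (4/8)(3/7)(4/6) = 1/7; P(data | r = 5) = (3/8)(2/7)(5/6) = 5/56; P(data | r = 6) = (2/8)(1/7)(6/6) = 1/28; P(data | r = 7) = (1/8)(0/7) = 0.
Weighting by the prior gives 1/4 · 1/7 = 1/28, 1/4 · 5/56 = 5/224, 1/4 · 1/28 = 1/112, 1/4 · 0 = 0; with total 15/224.
Normalising, the posterior is P(r = 4 | data) = 8/15, P(r = 5 | data) = 1/3, P(r = 6 | data) = 2/15, P(r = 7 | data) = 0.
Averaging over the posterior, P(black next | data) = (3/5)(8/15) + (4/5)(1/3) + (1)(2/15) = 18/25.

0.7200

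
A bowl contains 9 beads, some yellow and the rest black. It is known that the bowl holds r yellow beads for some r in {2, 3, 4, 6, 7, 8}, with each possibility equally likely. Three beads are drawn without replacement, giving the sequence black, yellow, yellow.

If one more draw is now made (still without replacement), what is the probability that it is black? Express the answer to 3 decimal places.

Under each hypothesis, the probability of the observed sequence is: P(data | r = 2) = (7/9)(2/8)(1/7) = 1/36; P(data | r = 3) = (6/9)(3/8)(2/7) = 1/14; P(data | r = 4) = (5/9)(4/8)(3/7) = 5/42; P(data | r = 6) = (3/9)(6/8)(5/7) = 5/28; P(data | r = 7) = (2/9)(7/8)(6/7) = 1/6; P(data | r = 8) = (1/9)(8/8)(7/7) = 1/9.
Weighting by the prior gives 1/6 · 1/36 = 1/216, 1/6 · 1/14 = 1/84, 1/6 · 5/42 = 5/252, 1/6 · 5/28 = 5/168, 1/6 · 1/6 = 1/36, 1/6 · 1/9 = 1/54; summing to 85/756.
The posterior is then P(r = 2 | data) = 7/170, P(r = 3 | data) = 9/85, P(r = 4 | data) = 3/17, P(r = 6 | data) = 9/34, P(r = 7 | data) = 21/85, P(r = 8 | data) = 14/85.
Averaging over the posterior, P(black next | data) = (1)(7/170) + (5/6)(9/85) + (2/3)(3/17) + (1/3)(9/34) + (1/6)(21/85) + (0)(14/85) = 32/85.

0.376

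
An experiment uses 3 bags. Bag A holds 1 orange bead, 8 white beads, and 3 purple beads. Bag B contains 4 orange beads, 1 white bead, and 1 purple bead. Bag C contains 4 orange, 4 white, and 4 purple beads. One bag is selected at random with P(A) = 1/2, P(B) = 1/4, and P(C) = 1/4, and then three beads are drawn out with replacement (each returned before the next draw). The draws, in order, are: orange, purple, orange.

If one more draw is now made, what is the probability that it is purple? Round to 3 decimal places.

Under each hypothesis, the probability of the observed sequence is: P(data | bag A) = (1/12)(3/12)(1/12) = 0.0017361; P(data | bag B) = (4/6)(1/6)(4/6) = 0.074074; P(data | bag C) = (4/12)(4/12)(4/12) = 0.037037.
Weighting by the prior gives 1/2 · 0.0017361 = 0.00086806, 1/4 · 0.074074 = 0.018519, 1/4 · 0.037037 = 0.0092593; summing to 0.028646.
Dividing through by the total gives posterior P(bag A | data) = 0.030303, P(bag B | data) = 0.64646, P(bag C | data) = 0.32323.
Averaging over the posterior, P(purple next | data) = (1/4)(0.030303) + (1/6)(0.64646) + (1/3)(0.32323) = 0.22306.

0.223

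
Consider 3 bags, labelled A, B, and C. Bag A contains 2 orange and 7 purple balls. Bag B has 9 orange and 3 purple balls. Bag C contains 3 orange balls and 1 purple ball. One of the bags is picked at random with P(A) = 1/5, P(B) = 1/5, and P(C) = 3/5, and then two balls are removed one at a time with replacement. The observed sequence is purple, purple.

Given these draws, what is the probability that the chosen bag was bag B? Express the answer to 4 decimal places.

Compute the likelihood of the observed sequence for each case: P(data | bag A) = (7/9)(7/9) = 0.60494; P(data | bag B) = (3/12)(3/12) = 0.0625; P(data | bag C) = (1/4)(1/4) = 0.0625.
Multiplying each by its prior: 1/5 · 0.60494 = 0.12099, 1/5 · 0.0625 = 0.0125, 3/5 · 0.0625 = 0.0375; with total 0.17099.
By Bayes' rule, P(bag B | data) = (0.0125) / (0.17099) = 0.073105.

0.0731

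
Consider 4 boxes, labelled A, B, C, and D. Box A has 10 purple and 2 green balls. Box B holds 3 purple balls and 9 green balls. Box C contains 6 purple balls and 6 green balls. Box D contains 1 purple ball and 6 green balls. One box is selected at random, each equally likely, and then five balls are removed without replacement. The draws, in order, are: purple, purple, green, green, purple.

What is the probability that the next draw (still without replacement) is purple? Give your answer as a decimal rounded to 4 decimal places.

0.5451

Under each hypothesis, the probability of the observed sequence is: P(data | box A) = (10/12)(9/11)(2/10)(1/9)(8/8) = 0.015152; P(data | box B) = (3/12)(2/11)(9/10)(8/9)(1/8) = 0.0045455; P(data | box C) = (6/12)(5/11)(6/10)(5/9)(4/8) = 0.037879; P(data | box D) = (1/7)(0/6) = 0.
The prior-weighted likelihoods are 1/4 · 0.015152 = 0.0037879, 1/4 · 0.0045455 = 0.0011364, 1/4 · 0.037879 = 0.0094697, 1/4 · 0 = 0; with total 0.014394.
Normalising, the posterior is P(box A | data) = 0.26316, P(box B | data) = 0.078947, P(box C | data) = 0.65789, P(box D | data) = 0.
The predictive probability is P(purple next | data) = (1)(0.26316) + (0)(0.078947) + (3/7)(0.65789) = 0.54511.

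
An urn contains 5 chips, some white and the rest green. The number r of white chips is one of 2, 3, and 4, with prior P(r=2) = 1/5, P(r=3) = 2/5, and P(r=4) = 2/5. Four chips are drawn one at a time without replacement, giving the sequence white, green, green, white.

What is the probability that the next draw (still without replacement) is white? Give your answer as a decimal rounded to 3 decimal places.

The likelihood of the observed sequence under each hypothesis: P(data | r = 2) = (2/5)(3/4)(2/3)(1/2) = 1/10; P(data | r = 3) = (3/5)(2/4)(1/3)(2/2) = 1/10; P(data | r = 4) = (4/5)(1/4)(0/3) = 0.
Multiplying each by its prior: 1/5 · 1/10 = 1/50, 2/5 · 1/10 = 1/25, 2/5 · 0 = 0; with total 3/50.
The posterior is then P(r = 2 | data) = 1/3, P(r = 3 | data) = 2/3, P(r = 4 | data) = 0.
The predictive probability is P(white next | data) = (0)(1/3) + (1)(2/3) = 2/3.

0.667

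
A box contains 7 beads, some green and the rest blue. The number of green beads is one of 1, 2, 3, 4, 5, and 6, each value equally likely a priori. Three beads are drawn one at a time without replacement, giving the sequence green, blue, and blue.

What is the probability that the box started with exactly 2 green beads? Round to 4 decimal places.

0.2857

Under each hypothesis, the probability of the observed sequence is: P(data | r = 1) = (1/7)(6/6)(5/5) = 1/7; P(data | r = 2) = (2/7)(5/6)(4/5) = 4/21; P(data | r = 3) = (3/7)(4/6)(3/5) = 6/35; P(data | r = 4) = (4/7)(3/6)(2/5) = 4/35; P(data | r = 5) = (5/7)(2/6)(1/5) = 1/21; P(data | r = 6) = (6/7)(1/6)(0/5) = 0.
The prior-weighted likelihoods are 1/6 · 1/7 = 1/42, 1/6 · 4/21 = 2/63, 1/6 · 6/35 = 1/35, 1/6 · 4/35 = 2/105, 1/6 · 1/21 = 1/126, 1/6 · 0 = 0; with total 1/9.
By Bayes' rule, P(r = 2 | data) = (2/63) / (1/9) = 2/7.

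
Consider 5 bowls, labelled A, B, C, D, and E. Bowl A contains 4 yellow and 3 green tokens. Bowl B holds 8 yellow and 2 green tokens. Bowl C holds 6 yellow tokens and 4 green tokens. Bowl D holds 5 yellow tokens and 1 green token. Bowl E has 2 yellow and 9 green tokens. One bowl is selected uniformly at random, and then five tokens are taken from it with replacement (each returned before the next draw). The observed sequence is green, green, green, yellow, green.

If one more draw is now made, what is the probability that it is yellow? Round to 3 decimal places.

0.310

The likelihood of the observed sequence under each hypothesis: P(data | bowl A) = (3/7)(3/7)(3/7)(4/7)(3/7) = 0.019278; P(data | bowl B) = (2/10)(2/10)(2/10)(8/10)(2/10) = 0.00128; P(data | bowl C) = (4/10)(4/10)(4/10)(6/10)(4/10) = 0.01536; P(data | bowl D) = (1/6)(1/6)(1/6)(5/6)(1/6) = 0.000643; P(data | bowl E) = (9/11)(9/11)(9/11)(2/11)(9/11) = 0.081477.
Multiplying each by its prior: 1/5 · 0.019278 = 0.0038555, 1/5 · 0.00128 = 0.000256, 1/5 · 0.01536 = 0.003072, 1/5 · 0.000643 = 0.0001286, 1/5 · 0.081477 = 0.016295; these sum to 0.023608.
Normalising, the posterior is P(bowl A | data) = 0.16332, P(bowl B | data) = 0.010844, P(bowl C | data) = 0.13013, P(bowl D | data) = 0.0054474, P(bowl E | data) = 0.69026.
So P(yellow next | data) = Σ P(yellow next | H) P(H | data) = (4/7)(0.16332) + (4/5)(0.010844) + (3/5)(0.13013) + (5/6)(0.0054474) + (2/11)(0.69026) = 0.31012.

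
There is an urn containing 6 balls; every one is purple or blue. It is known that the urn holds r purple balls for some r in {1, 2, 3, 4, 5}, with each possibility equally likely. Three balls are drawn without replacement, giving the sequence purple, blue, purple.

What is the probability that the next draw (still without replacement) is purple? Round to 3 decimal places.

The likelihood of the observed sequence under each hypothesis: P(data | r = 1) = (1/6)(5/5)(0/4) = 0; P(data | r = 2) = (2/6)(4/5)(1/4) = 1/15; P(data | r = 3) = (3/6)(3/5)(2/4) = 3/20; P(data | r = 4) = (4/6)(2/5)(3/4) = 1/5; P(data | r = 5) = (5/6)(1/5)(4/4) = 1/6.
The prior-weighted likelihoods are 1/5 · 0 = 0, 1/5 · 1/15 = 1/75, 1/5 · 3/20 = 3/100, 1/5 · 1/5 = 1/25, 1/5 · 1/6 = 1/30; summing to 7/60.
Dividing through by the total gives posterior P(r = 1 | data) = 0, P(r = 2 | data) = 4/35, P(r = 3 | data) = 9/35, P(r = 4 | data) = 12/35, P(r = 5 | data) = 2/7.
Averaging over the posterior, P(purple next | data) = (0)(4/35) + (1/3)(9/35) + (2/3)(12/35) + (1)(2/7) = 3/5.

0.600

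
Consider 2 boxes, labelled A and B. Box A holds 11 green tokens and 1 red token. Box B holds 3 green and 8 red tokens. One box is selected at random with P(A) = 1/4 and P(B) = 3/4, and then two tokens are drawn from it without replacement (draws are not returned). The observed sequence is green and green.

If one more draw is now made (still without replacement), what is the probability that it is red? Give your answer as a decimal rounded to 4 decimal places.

0.2295

Compute the likelihood of the observed sequence for each case: P(data | box A) = (11/12)(10/11) = 0.83333; P(data | box B) = (3/11)(2/10) = 0.054545.
Weighting by the prior gives 1/4 · 0.83333 = 0.20833, 3/4 · 0.054545 = 0.040909; with total 0.24924.
Dividing through by the total gives posterior P(box A | data) = 0.83587, P(box B | data) = 0.16413.
Averaging over the posterior, P(red next | data) = (1/10)(0.83587) + (8/9)(0.16413) = 0.22948.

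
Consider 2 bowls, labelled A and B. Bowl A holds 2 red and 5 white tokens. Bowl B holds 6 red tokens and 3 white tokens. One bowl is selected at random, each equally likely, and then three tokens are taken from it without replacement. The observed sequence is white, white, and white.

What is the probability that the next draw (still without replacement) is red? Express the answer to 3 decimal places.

Compute the likelihood of the observed sequence for each case: P(data | bowl A) = (5/7)(4/6)(3/5) = 2/7; P(data | bowl B) = (3/9)(2/8)(1/7) = 1/84.
Multiplying each by its prior: 1/2 · 2/7 = 1/7, 1/2 · 1/84 = 1/168; these sum to 25/168.
The posterior is then P(bowl A | data) = 24/25, P(bowl B | data) = 1/25.
The predictive probability is P(red next | data) = (1/2)(24/25) + (1)(1/25) = 13/25.

0.520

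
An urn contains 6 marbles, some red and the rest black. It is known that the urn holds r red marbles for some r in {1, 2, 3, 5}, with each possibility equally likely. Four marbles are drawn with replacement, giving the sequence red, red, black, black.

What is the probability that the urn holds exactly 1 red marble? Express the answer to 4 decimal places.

0.1282

Under each hypothesis, the probability of the observed sequence is: P(data | r = 1) = (1/6)(1/6)(5/6)(5/6) = 0.01929; P(data | r = 2) = (2/6)(2/6)(4/6)(4/6) = 0.049383; P(data | r = 3) = (3/6)(3/6)(3/6)(3/6) = 0.0625; P(data | r = 5) = (5/6)(5/6)(1/6)(1/6) = 0.01929.
Weighting by the prior gives 1/4 · 0.01929 = 0.0048225, 1/4 · 0.049383 = 0.012346, 1/4 · 0.0625 = 0.015625, 1/4 · 0.01929 = 0.0048225; summing to 0.037616.
Therefore the posterior P(r = 1 | data) = (0.0048225) / (0.037616) = 0.12821.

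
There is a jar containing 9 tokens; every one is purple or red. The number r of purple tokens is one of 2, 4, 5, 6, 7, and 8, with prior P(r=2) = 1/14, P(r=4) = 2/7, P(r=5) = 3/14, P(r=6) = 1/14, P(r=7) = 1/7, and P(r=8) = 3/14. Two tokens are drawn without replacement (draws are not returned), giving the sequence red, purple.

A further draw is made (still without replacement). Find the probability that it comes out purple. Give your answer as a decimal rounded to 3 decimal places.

The likelihood of the observed sequence under each hypothesis: P(data | r = 2) = (7/9)(2/8) = 7/36; P(data | r = 4) = (5/9)(4/8) = 5/18; P(data | r = 5) = (4/9)(5/8) = 5/18; P(data | r = 6) = (3/9)(6/8) = 1/4; P(data | r = 7) = (2/9)(7/8) = 7/36; P(data | r = 8) = (1/9)(8/8) = 1/9.
The prior-weighted likelihoods are 1/14 · 7/36 = 1/72, 2/7 · 5/18 = 5/63, 3/14 · 5/18 = 5/84, 1/14 · 1/4 = 1/56, 1/7 · 7/36 = 1/36, 3/14 · 1/9 = 1/42; these sum to 2/9.
The posterior is then P(r = 2 | data) = 1/16, P(r = 4 | data) = 5/14, P(r = 5 | data) = 15/56, P(r = 6 | data) = 9/112, P(r = 7 | data) = 1/8, P(r = 8 | data) = 3/28.
Averaging over the posterior, P(purple next | data) = (1/7)(1/16) + (3/7)(5/14) + (4/7)(15/56) + (5/7)(9/112) + (6/7)(1/8) + (1)(3/28) = 115/196.

0.587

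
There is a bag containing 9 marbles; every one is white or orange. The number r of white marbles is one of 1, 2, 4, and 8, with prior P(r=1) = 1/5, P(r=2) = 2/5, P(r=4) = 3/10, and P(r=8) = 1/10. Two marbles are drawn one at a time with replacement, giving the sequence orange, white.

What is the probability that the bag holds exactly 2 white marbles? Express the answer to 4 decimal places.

For each hypothesis, P(data | H) works out to: P(data | r = 1) = (8/9)(1/9) = 8/81; P(data | r = 2) = (7/9)(2/9) = 14/81; P(data | r = 4) = (5/9)(4/9) = 20/81; P(data | r = 8) = (1/9)(8/9) = 8/81.
Weighting by the prior gives 1/5 · 8/81 = 8/405, 2/5 · 14/81 = 28/405, 3/10 · 20/81 = 2/27, 1/10 · 8/81 = 4/405; these sum to 14/81.
Therefore the posterior P(r = 2 | data) = (28/405) / (14/81) = 2/5.

0.4000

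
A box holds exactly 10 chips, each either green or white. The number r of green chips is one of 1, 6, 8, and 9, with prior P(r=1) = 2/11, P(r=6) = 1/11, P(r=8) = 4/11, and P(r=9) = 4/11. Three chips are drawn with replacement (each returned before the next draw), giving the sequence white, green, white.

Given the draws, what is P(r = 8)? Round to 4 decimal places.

For each hypothesis, P(data | H) works out to: P(data | r = 1) = (9/10)(1/10)(9/10) = 0.081; P(data | r = 6) = (4/10)(6/10)(4/10) = 0.096; P(data | r = 8) = (2/10)(8/10)(2/10) = 0.032; P(data | r = 9) = (1/10)(9/10)(1/10) = 0.009.
Weighting by the prior gives 2/11 · 0.081 = 0.014727, 1/11 · 0.096 = 0.0087273, 4/11 · 0.032 = 0.011636, 4/11 · 0.009 = 0.0032727; these sum to 0.038364.
Therefore the posterior P(r = 8 | data) = (0.011636) / (0.038364) = 0.30332.

0.3033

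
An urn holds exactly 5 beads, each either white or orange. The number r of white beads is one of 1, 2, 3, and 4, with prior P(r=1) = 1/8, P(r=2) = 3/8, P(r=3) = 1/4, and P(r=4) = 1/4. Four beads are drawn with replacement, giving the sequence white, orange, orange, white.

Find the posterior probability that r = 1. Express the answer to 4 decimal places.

0.0702

The likelihood of the observed sequence under each hypothesis: P(data | r = 1) = (1/5)(4/5)(4/5)(1/5) = 0.0256; P(data | r = 2) = (2/5)(3/5)(3/5)(2/5) = 0.0576; P(data | r = 3) = (3/5)(2/5)(2/5)(3/5) = 0.0576; P(data | r = 4) = (4/5)(1/5)(1/5)(4/5) = 0.0256.
Weighting by the prior gives 1/8 · 0.0256 = 0.0032, 3/8 · 0.0576 = 0.0216, 1/4 · 0.0576 = 0.0144, 1/4 · 0.0256 = 0.0064; with total 0.0456.
So P(r = 1 | data) = (0.0032) / (0.0456) = 0.070175.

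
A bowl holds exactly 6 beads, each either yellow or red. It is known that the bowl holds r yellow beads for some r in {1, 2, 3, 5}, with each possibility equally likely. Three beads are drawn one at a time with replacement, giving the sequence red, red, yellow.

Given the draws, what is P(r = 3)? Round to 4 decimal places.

Under each hypothesis, the probability of the observed sequence is: P(data | r = 1) = (5/6)(5/6)(1/6) = 25/216; P(data | r = 2) = (4/6)(4/6)(2/6) = 4/27; P(data | r = 3) = (3/6)(3/6)(3/6) = 1/8; P(data | r = 5) = (1/6)(1/6)(5/6) = 5/216.
Multiplying each by its prior: 1/4 · 25/216 = 25/864, 1/4 · 4/27 = 1/27, 1/4 · 1/8 = 1/32, 1/4 · 5/216 = 5/864; summing to 89/864.
Hence P(r = 3 | data) = (1/32) / (89/864) = 27/89.

0.3034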